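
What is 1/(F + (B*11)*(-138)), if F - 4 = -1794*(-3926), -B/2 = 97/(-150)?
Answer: 25/176032118 ≈ 1.4202e-7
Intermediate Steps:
B = 97/75 (B = -194/(-150) = -194*(-1)/150 = -2*(-97/150) = 97/75 ≈ 1.2933)
F = 7043248 (F = 4 - 1794*(-3926) = 4 + 7043244 = 7043248)
1/(F + (B*11)*(-138)) = 1/(7043248 + ((97/75)*11)*(-138)) = 1/(7043248 + (1067/75)*(-138)) = 1/(7043248 - 49082/25) = 1/(176032118/25) = 25/176032118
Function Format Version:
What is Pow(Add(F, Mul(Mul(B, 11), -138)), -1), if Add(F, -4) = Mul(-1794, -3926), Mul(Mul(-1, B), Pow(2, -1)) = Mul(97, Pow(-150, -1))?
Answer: Rational(25, 176032118) ≈ 1.4202e-7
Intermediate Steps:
B = Rational(97, 75) (B = Mul(-2, Mul(97, Pow(-150, -1))) = Mul(-2, Mul(97, Rational(-1, 150))) = Mul(-2, Rational(-97, 150)) = Rational(97, 75) ≈ 1.2933)
F = 7043248 (F = Add(4, Mul(-1794, -3926)) = Add(4, 7043244) = 7043248)
Pow(Add(F, Mul(Mul(B, 11), -138)), -1) = Pow(Add(7043248, Mul(Mul(Rational(97, 75), 11), -138)), -1) = Pow(Add(7043248, Mul(Rational(1067, 75), -138)), -1) = Pow(Add(7043248, Rational(-49082, 25)), -1) = Pow(Rational(176032118, 25), -1) = Rational(25, 176032118)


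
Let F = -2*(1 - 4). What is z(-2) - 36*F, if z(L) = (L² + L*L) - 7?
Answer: -215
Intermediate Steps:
z(L) = -7 + 2*L² (z(L) = (L² + L²) - 7 = 2*L² - 7 = -7 + 2*L²)
F = 6 (F = -2*(-3) = 6)
z(-2) - 36*F = (-7 + 2*(-2)²) - 36*6 = (-7 + 2*4) - 216 = (-7 + 8) - 216 = 1 - 216 = -215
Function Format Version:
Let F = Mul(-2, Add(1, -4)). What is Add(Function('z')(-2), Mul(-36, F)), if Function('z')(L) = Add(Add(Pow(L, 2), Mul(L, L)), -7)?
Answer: -215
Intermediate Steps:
Function('z')(L) = Add(-7, Mul(2, Pow(L, 2))) (Function('z')(L) = Add(Add(Pow(L, 2), Pow(L, 2)), -7) = Add(Mul(2, Pow(L, 2)), -7) = Add(-7, Mul(2, Pow(L, 2))))
F = 6 (F = Mul(-2, -3) = 6)
Add(Function('z')(-2), Mul(-36, F)) = Add(Add(-7, Mul(2, Pow(-2, 2))), Mul(-36, 6)) = Add(Add(-7, Mul(2, 4)), -216) = Add(Add(-7, 8), -216) = Add(1, -216) = -215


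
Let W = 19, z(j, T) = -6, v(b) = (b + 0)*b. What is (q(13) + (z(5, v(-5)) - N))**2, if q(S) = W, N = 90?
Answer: 5929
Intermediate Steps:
v(b) = b**2 (v(b) = b*b = b**2)
q(S) = 19
(q(13) + (z(5, v(-5)) - N))**2 = (19 + (-6 - 1*90))**2 = (19 + (-6 - 90))**2 = (19 - 96)**2 = (-77)**2 = 5929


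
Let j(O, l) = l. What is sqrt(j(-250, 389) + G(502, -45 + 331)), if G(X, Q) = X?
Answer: 9*sqrt(11) ≈ 29.850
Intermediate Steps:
sqrt(j(-250, 389) + G(502, -45 + 331)) = sqrt(389 + 502) = sqrt(891) = 9*sqrt(11)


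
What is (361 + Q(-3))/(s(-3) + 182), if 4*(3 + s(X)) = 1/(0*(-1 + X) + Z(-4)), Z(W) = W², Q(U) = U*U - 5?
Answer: 23360/11457 ≈ 2.0389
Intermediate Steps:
Q(U) = -5 + U² (Q(U) = U² - 5 = -5 + U²)
s(X) = -191/64 (s(X) = -3 + 1/(4*(0*(-1 + X) + (-4)²)) = -3 + 1/(4*(0 + 16)) = -3 + (¼)/16 = -3 + (¼)*(1/16) = -3 + 1/64 = -191/64)
(361 + Q(-3))/(s(-3) + 182) = (361 + (-5 + (-3)²))/(-191/64 + 182) = (361 + (-5 + 9))/(11457/64) = (361 + 4)*(64/11457) = 365*(64/11457) = 23360/11457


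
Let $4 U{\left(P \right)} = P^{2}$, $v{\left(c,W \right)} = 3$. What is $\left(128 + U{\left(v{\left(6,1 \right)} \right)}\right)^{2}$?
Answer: $\frac{271441}{16} \approx 16965.0$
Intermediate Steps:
$U{\left(P \right)} = \frac{P^{2}}{4}$
$\left(128 + U{\left(v{\left(6,1 \right)} \right)}\right)^{2} = \left(128 + \frac{3^{2}}{4}\right)^{2} = \left(128 + \frac{1}{4} \cdot 9\right)^{2} = \left(128 + \frac{9}{4}\right)^{2} = \left(\frac{521}{4}\right)^{2} = \frac{271441}{16}$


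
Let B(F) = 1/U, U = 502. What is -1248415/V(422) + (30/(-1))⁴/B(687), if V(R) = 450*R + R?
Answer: 77388730391585/190322 ≈ 4.0662e+8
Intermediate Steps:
B(F) = 1/502
V(R) = 451*R
-1248415/V(422) + (30/(-1))⁴/B(687) = -1248415/(451*422) + (30/(-1))⁴/(1/502) = -1248415/190322 + (30*(-1))⁴*502 = -1248415*1/190322 + (-30)⁴*502 = -1248415/190322 + 810000*502 = -1248415/190322 + 406620000 = 77388730391585/190322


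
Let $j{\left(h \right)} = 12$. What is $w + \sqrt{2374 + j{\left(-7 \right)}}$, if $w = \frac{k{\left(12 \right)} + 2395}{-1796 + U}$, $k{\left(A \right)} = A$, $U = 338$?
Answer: $- \frac{2407}{1458} + \sqrt{2386} \approx 47.196$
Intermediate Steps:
$w = - \frac{2407}{1458}$ ($w = \frac{12 + 2395}{-1796 + 338} = \frac{2407}{-1458} = 2407 \left(- \frac{1}{1458}\right) = - \frac{2407}{1458} \approx -1.6509$)
$w + \sqrt{2374 + j{\left(-7 \right)}} = - \frac{2407}{1458} + \sqrt{2374 + 12} = - \frac{2407}{1458} + \sqrt{2386}$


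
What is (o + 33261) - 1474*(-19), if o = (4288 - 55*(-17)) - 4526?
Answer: 61964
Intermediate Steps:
o = 697 (o = (4288 + 935) - 4526 = 5223 - 4526 = 697)
(o + 33261) - 1474*(-19) = (697 + 33261) - 1474*(-19) = 33958 + 28006 = 61964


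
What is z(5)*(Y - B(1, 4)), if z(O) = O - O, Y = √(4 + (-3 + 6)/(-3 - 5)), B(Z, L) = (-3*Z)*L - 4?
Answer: 0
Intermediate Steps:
B(Z, L) = -4 - 3*L*Z (B(Z, L) = -3*L*Z - 4 = -4 - 3*L*Z)
Y = √58/4 (Y = √(4 + 3/(-8)) = √(4 + 3*(-⅛)) = √(4 - 3/8) = √(29/8) = √58/4 ≈ 1.9039)
z(O) = 0
z(5)*(Y - B(1, 4)) = 0*(√58/4 - (-4 - 3*4*1)) = 0*(√58/4 - (-4 - 12)) = 0*(√58/4 - 1*(-16)) = 0*(√58/4 + 16) = 0*(16 + √58/4) = 0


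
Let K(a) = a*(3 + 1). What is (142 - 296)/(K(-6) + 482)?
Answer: -77/229 ≈ -0.33624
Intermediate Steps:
K(a) = 4*a (K(a) = a*4 = 4*a)
(142 - 296)/(K(-6) + 482) = (142 - 296)/(4*(-6) + 482) = -154/(-24 + 482) = -154/458 = -154*1/458 = -77/229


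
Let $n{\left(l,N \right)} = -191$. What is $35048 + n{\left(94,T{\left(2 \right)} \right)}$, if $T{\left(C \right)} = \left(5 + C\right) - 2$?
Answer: $34857$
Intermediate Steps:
$T{\left(C \right)} = 3 + C$
$35048 + n{\left(94,T{\left(2 \right)} \right)} = 35048 - 191 = 34857$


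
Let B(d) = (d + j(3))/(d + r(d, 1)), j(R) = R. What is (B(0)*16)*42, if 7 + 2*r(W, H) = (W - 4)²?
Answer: 448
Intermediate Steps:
r(W, H) = -7/2 + (-4 + W)²/2 (r(W, H) = -7/2 + (W - 4)²/2 = -7/2 + (-4 + W)²/2)
B(d) = (3 + d)/(-7/2 + d + (-4 + d)²/2) (B(d) = (d + 3)/(d + (-7/2 + (-4 + d)²/2)) = (3 + d)/(-7/2 + d + (-4 + d)²/2))
(B(0)*16)*42 = ((2*(3 + 0)/(9 + 0² - 6*0))*16)*42 = ((2*3/(9 + 0 + 0))*16)*42 = ((2*3/9)*16)*42 = ((2*(⅑)*3)*16)*42 = ((⅔)*16)*42 = (32/3)*42 = 448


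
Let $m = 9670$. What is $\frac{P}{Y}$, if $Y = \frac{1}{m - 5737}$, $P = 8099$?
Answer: $31853367$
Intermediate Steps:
$Y = \frac{1}{3933}$ ($Y = \frac{1}{9670 - 5737} = \frac{1}{3933} \approx 0.00025426$)
$\frac{P}{Y} = 8099 \frac{1}{\frac{1}{3933}} = 8099 \cdot 3933 = 31853367$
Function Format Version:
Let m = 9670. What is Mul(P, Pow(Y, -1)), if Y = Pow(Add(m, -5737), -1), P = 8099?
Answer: 31853367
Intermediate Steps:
Y = Rational(1, 3933) (Y = Pow(Add(9670, -5737), -1) = Pow(3933, -1) = Rational(1, 3933) ≈ 0.00025426)
Mul(P, Pow(Y, -1)) = Mul(8099, Pow(Rational(1, 3933), -1)) = Mul(8099, 3933) = 31853367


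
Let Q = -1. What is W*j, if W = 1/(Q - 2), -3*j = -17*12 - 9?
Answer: -71/3 ≈ -23.667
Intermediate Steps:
j = 71 (j = -(-17*12 - 9)/3 = -(-204 - 9)/3 = -1/3*(-213) = 71)
W = -1/3 (W = 1/(-1 - 2) = 1/(-3) = -1/3 ≈ -0.33333)
W*j = -1/3*71 = -71/3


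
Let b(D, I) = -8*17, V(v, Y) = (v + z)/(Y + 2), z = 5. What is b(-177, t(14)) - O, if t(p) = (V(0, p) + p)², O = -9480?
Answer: 9344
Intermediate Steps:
V(v, Y) = (5 + v)/(2 + Y) (V(v, Y) = (v + 5)/(Y + 2) = (5 + v)/(2 + Y))
t(p) = (p + 5/(2 + p))² (t(p) = ((5 + 0)/(2 + p) + p)² = (5/(2 + p) + p)² = (p + 5/(2 + p))²)
b(D, I) = -136
b(-177, t(14)) - O = -136 - 1*(-9480) = -136 + 9480 = 9344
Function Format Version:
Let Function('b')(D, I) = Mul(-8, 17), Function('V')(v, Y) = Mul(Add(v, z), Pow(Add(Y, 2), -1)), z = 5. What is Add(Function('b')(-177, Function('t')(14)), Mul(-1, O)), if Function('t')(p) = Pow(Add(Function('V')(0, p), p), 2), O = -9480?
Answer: 9344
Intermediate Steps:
Function('V')(v, Y) = Mul(Pow(Add(2, Y), -1), Add(5, v)) (Function('V')(v, Y) = Mul(Add(v, 5), Pow(Add(Y, 2), -1)) = Mul(Add(5, v), Pow(Add(2, Y), -1)) = Mul(Pow(Add(2, Y), -1), Add(5, v)))
Function('t')(p) = Pow(Add(p, Mul(5, Pow(Add(2, p), -1))), 2) (Function('t')(p) = Pow(Add(Mul(Pow(Add(2, p), -1), Add(5, 0)), p), 2) = Pow(Add(Mul(Pow(Add(2, p), -1), 5), p), 2) = Pow(Add(Mul(5, Pow(Add(2, p), -1)), p), 2) = Pow(Add(p, Mul(5, Pow(Add(2, p), -1))), 2))
Function('b')(D, I) = -136
Add(Function('b')(-177, Function('t')(14)), Mul(-1, O)) = Add(-136, Mul(-1, -9480)) = Add(-136, 9480) = 9344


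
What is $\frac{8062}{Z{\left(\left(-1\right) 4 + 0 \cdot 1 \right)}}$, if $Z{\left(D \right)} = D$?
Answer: $- \frac{4031}{2} \approx -2015.5$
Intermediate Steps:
$\frac{8062}{Z{\left(\left(-1\right) 4 + 0 \cdot 1 \right)}} = \frac{8062}{\left(-1\right) 4 + 0 \cdot 1} = \frac{8062}{-4 + 0} = \frac{8062}{-4} = 8062 \left(- \frac{1}{4}\right) = - \frac{4031}{2}$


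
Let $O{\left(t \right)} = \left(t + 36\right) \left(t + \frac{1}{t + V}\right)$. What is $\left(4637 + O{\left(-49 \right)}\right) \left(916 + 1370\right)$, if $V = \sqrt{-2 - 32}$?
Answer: $\frac{29358702522}{2435} + \frac{29718 i \sqrt{34}}{2435} \approx 1.2057 \cdot 10^{7} + 71.164 i$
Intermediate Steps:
$V = i \sqrt{34}$ ($V = \sqrt{-34} = i \sqrt{34} \approx 5.8309 i$)
$O{\left(t \right)} = \left(36 + t\right) \left(t + \frac{1}{t + i \sqrt{34}}\right)$ ($O{\left(t \right)} = \left(t + 36\right) \left(t + \frac{1}{t + i \sqrt{34}}\right) = \left(36 + t\right) \left(t + \frac{1}{t + i \sqrt{34}}\right)$)
$\left(4637 + O{\left(-49 \right)}\right) \left(916 + 1370\right) = \left(4637 + \frac{36 - 49 + \left(-49\right)^{3} + 36 \left(-49\right)^{2} + i \sqrt{34} \left(-49\right)^{2} + 36 i \left(-49\right) \sqrt{34}}{-49 + i \sqrt{34}}\right) \left(916 + 1370\right) = \left(4637 + \frac{36 - 49 - 117649 + 36 \cdot 2401 + i \sqrt{34} \cdot 2401 - 1764 i \sqrt{34}}{-49 + i \sqrt{34}}\right) 2286 = \left(4637 + \frac{36 - 49 - 117649 + 86436 + 2401 i \sqrt{34} - 1764 i \sqrt{34}}{-49 + i \sqrt{34}}\right) 2286 = \left(4637 + \frac{-31226 + 637 i \sqrt{34}}{-49 + i \sqrt{34}}\right) 2286 = 10600182 + \frac{2286 \left(-31226 + 637 i \sqrt{34}\right)}{-49 + i \sqrt{34}}$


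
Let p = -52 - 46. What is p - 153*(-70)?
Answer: 10612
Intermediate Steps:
p = -98
p - 153*(-70) = -98 - 153*(-70) = -98 + 10710 = 10612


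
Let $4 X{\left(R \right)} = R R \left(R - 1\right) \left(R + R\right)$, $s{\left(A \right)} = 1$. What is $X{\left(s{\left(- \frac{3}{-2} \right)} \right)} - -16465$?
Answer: $16465$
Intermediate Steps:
$X{\left(R \right)} = \frac{R^{3} \left(-1 + R\right)}{2}$ ($X{\left(R \right)} = \frac{R R \left(R - 1\right) \left(R + R\right)}{4} = \frac{R^{2} \left(-1 + R\right) 2 R}{4} = \frac{R^{2} \cdot 2 R \left(-1 + R\right)}{4} = \frac{2 R^{3} \left(-1 + R\right)}{4} = \frac{R^{3} \left(-1 + R\right)}{2}$)
$X{\left(s{\left(- \frac{3}{-2} \right)} \right)} - -16465 = \frac{1^{3} \left(-1 + 1\right)}{2} - -16465 = \frac{1}{2} \cdot 1 \cdot 0 + 16465 = 0 + 16465 = 16465$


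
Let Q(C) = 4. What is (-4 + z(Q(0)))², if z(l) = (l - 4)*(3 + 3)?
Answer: 16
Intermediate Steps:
z(l) = -24 + 6*l (z(l) = (-4 + l)*6 = -24 + 6*l)
(-4 + z(Q(0)))² = (-4 + (-24 + 6*4))² = (-4 + (-24 + 24))² = (-4 + 0)² = (-4)² = 16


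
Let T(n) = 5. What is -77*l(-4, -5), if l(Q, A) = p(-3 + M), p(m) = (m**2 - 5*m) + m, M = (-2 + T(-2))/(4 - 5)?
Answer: -4620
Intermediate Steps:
M = -3 (M = (-2 + 5)/(4 - 5) = 3/(-1) = 3*(-1) = -3)
p(m) = m**2 - 4*m
l(Q, A) = 60 (l(Q, A) = (-3 - 3)*(-4 + (-3 - 3)) = -6*(-4 - 6) = -6*(-10) = 60)
-77*l(-4, -5) = -77*60 = -4620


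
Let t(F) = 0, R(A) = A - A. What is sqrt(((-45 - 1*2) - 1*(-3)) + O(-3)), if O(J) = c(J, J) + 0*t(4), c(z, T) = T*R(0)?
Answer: 2*I*sqrt(11) ≈ 6.6332*I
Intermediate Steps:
R(A) = 0
c(z, T) = 0 (c(z, T) = T*0 = 0)
O(J) = 0 (O(J) = 0 + 0*0 = 0 + 0 = 0)
sqrt(((-45 - 1*2) - 1*(-3)) + O(-3)) = sqrt(((-45 - 1*2) - 1*(-3)) + 0) = sqrt(((-45 - 2) + 3) + 0) = sqrt((-47 + 3) + 0) = sqrt(-44 + 0) = sqrt(-44) = 2*I*sqrt(11)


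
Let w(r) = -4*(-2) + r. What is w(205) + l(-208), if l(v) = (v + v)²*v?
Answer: -35995435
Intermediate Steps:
l(v) = 4*v³ (l(v) = (2*v)²*v = (4*v²)*v = 4*v³)
w(r) = 8 + r
w(205) + l(-208) = (8 + 205) + 4*(-208)³ = 213 + 4*(-8998912) = 213 - 35995648 = -35995435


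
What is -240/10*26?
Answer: -624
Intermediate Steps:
-240/10*26 = -8*3*26 = -24*26 = -624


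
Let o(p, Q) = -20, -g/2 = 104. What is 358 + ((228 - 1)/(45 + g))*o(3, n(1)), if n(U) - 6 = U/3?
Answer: 62894/163 ≈ 385.85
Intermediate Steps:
g = -208 (g = -2*104 = -208)
n(U) = 6 + U/3
358 + ((228 - 1)/(45 + g))*o(3, n(1)) = 358 + ((228 - 1)/(45 - 208))*(-20) = 358 + (227/(-163))*(-20) = 358 + (227*(-1/163))*(-20) = 358 - 227/163*(-20) = 358 + 4540/163 = 62894/163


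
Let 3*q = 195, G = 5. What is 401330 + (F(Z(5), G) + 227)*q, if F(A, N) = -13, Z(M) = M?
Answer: 415240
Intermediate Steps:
q = 65 (q = (⅓)*195 = 65)
401330 + (F(Z(5), G) + 227)*q = 401330 + (-13 + 227)*65 = 401330 + 214*65 = 401330 + 13910 = 415240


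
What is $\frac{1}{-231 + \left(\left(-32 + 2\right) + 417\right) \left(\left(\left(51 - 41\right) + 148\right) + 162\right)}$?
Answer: $\frac{1}{123609} \approx 8.09 \cdot 10^{-6}$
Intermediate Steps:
$\frac{1}{-231 + \left(\left(-32 + 2\right) + 417\right) \left(\left(\left(51 - 41\right) + 148\right) + 162\right)} = \frac{1}{-231 + \left(-30 + 417\right) \left(\left(10 + 148\right) + 162\right)} = \frac{1}{-231 + 387 \left(158 + 162\right)} = \frac{1}{-231 + 387 \cdot 320} = \frac{1}{-231 + 123840} = \frac{1}{123609}$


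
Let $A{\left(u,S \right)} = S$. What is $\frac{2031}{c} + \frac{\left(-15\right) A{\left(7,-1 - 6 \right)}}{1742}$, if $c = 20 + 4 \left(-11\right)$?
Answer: $- \frac{589247}{6968} \approx -84.565$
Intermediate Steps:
$c = -24$ ($c = 20 - 44 = -24$)
$\frac{2031}{c} + \frac{\left(-15\right) A{\left(7,-1 - 6 \right)}}{1742} = \frac{2031}{-24} + \frac{\left(-15\right) \left(-1 - 6\right)}{1742} = 2031 \left(- \frac{1}{24}\right) + - 15 \left(-1 - 6\right) \frac{1}{1742} = - \frac{677}{8} + \left(-15\right) \left(-7\right) \frac{1}{1742} = - \frac{677}{8} + 105 \cdot \frac{1}{1742} = - \frac{677}{8} + \frac{105}{1742} = - \frac{589247}{6968}$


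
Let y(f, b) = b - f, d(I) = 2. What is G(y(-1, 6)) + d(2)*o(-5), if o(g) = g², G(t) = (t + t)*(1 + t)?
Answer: 162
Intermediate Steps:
G(t) = 2*t*(1 + t) (G(t) = (2*t)*(1 + t) = 2*t*(1 + t))
G(y(-1, 6)) + d(2)*o(-5) = 2*(6 - 1*(-1))*(1 + (6 - 1*(-1))) + 2*(-5)² = 2*(6 + 1)*(1 + (6 + 1)) + 2*25 = 2*7*(1 + 7) + 50 = 2*7*8 + 50 = 112 + 50 = 162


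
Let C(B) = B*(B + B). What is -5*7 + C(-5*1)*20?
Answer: 965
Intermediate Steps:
C(B) = 2*B² (C(B) = B*(2*B) = 2*B²)
-5*7 + C(-5*1)*20 = -5*7 + (2*(-5*1)²)*20 = -35 + (2*(-5)²)*20 = -35 + (2*25)*20 = -35 + 50*20 = -35 + 1000 = 965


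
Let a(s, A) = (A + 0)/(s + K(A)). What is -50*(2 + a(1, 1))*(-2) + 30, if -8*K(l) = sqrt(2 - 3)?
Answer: 4270/13 + 160*I/13 ≈ 328.46 + 12.308*I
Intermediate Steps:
K(l) = -I/8 (K(l) = -sqrt(2 - 3)/8 = -I/8)
a(s, A) = A/(s - I/8) (a(s, A) = (A + 0)/(s - I/8) = A/(s - I/8))
-50*(2 + a(1, 1))*(-2) + 30 = -50*(2 + 8*1/(-I + 8*1))*(-2) + 30 = -50*(2 + 8*1/(-I + 8))*(-2) + 30 = -50*(2 + 8*1/(8 - I))*(-2) + 30 = -50*(2 + 8*1*((8 + I)/65))*(-2) + 30 = -50*(2 + 8*(8 + I)/65)*(-2) + 30 = -50*(-4 - 16*(8 + I)/65) + 30 = (200 + 160*(8 + I)/13) + 30 = 230 + 160*(8 + I)/13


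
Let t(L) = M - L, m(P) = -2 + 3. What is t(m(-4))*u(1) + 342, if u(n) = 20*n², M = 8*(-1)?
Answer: 162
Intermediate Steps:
M = -8
m(P) = 1
t(L) = -8 - L
t(m(-4))*u(1) + 342 = (-8 - 1*1)*(20*1²) + 342 = (-8 - 1)*(20*1) + 342 = -9*20 + 342 = -180 + 342 = 162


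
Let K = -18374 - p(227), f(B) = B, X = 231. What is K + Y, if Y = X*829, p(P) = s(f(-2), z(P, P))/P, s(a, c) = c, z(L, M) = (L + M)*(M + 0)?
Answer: 172671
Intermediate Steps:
z(L, M) = M*(L + M) (z(L, M) = (L + M)*M = M*(L + M))
p(P) = 2*P (p(P) = (P*(P + P))/P = (P*(2*P))/P = (2*P**2)/P = 2*P)
Y = 191499 (Y = 231*829 = 191499)
K = -18828 (K = -18374 - 2*227 = -18374 - 1*454 = -18374 - 454 = -18828)
K + Y = -18828 + 191499 = 172671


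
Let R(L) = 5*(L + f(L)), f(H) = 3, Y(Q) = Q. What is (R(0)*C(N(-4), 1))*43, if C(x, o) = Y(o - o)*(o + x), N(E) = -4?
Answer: 0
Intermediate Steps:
C(x, o) = 0 (C(x, o) = (o - o)*(o + x) = 0*(o + x) = 0)
R(L) = 15 + 5*L (R(L) = 5*(L + 3) = 5*(3 + L) = 15 + 5*L)
(R(0)*C(N(-4), 1))*43 = ((15 + 5*0)*0)*43 = ((15 + 0)*0)*43 = (15*0)*43 = 0*43 = 0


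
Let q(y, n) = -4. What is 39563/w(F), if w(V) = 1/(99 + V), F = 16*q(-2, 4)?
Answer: 1384705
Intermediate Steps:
F = -64 (F = 16*(-4) = -64)
39563/w(F) = 39563/(1/(99 - 64)) = 39563/(1/35) = 39563*35 = 1384705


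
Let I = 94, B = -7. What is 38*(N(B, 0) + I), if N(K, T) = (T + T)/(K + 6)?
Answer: 3572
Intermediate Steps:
N(K, T) = 2*T/(6 + K) (N(K, T) = (2*T)/(6 + K) = 2*T/(6 + K))
38*(N(B, 0) + I) = 38*(2*0/(6 - 7) + 94) = 38*(2*0/(-1) + 94) = 38*(2*0*(-1) + 94) = 38*(0 + 94) = 38*94 = 3572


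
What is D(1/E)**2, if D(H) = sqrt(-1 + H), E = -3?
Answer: -4/3 ≈ -1.3333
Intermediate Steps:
D(1/E)**2 = (sqrt(-1 + 1/(-3)))**2 = (sqrt(-1 - 1/3))**2 = (sqrt(-4/3))**2 = (2*I*sqrt(3)/3)**2 = -4/3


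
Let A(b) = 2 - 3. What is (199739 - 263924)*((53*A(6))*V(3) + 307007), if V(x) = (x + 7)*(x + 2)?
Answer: -19535154045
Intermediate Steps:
A(b) = -1
V(x) = (2 + x)*(7 + x) (V(x) = (7 + x)*(2 + x) = (2 + x)*(7 + x))
(199739 - 263924)*((53*A(6))*V(3) + 307007) = (199739 - 263924)*((53*(-1))*(14 + 3² + 9*3) + 307007) = -64185*(-53*(14 + 9 + 27) + 307007) = -64185*(-53*50 + 307007) = -64185*(-2650 + 307007) = -64185*304357 = -19535154045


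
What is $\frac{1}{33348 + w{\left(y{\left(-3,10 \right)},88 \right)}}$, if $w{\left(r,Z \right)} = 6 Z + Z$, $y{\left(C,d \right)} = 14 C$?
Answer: $\frac{1}{33964} \approx 2.9443 \cdot 10^{-5}$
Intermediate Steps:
$w{\left(r,Z \right)} = 7 Z$
$\frac{1}{33348 + w{\left(y{\left(-3,10 \right)},88 \right)}} = \frac{1}{33348 + 7 \cdot 88} = \frac{1}{33348 + 616} = \frac{1}{33964}$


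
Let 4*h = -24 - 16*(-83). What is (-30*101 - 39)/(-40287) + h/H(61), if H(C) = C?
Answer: 4440257/819169 ≈ 5.4204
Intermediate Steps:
h = 326 (h = (-24 - 16*(-83))/4 = (-24 + 1328)/4 = (1/4)*1304 = 326)
(-30*101 - 39)/(-40287) + h/H(61) = (-30*101 - 39)/(-40287) + 326/61 = (-3030 - 39)*(-1/40287) + 326*(1/61) = -3069*(-1/40287) + 326/61 = 1023/13429 + 326/61 = 4440257/819169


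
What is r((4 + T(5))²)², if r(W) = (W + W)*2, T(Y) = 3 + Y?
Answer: 331776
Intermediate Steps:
r(W) = 4*W (r(W) = (2*W)*2 = 4*W)
r((4 + T(5))²)² = (4*(4 + (3 + 5))²)² = (4*(4 + 8)²)² = (4*12²)² = (4*144)² = 576² = 331776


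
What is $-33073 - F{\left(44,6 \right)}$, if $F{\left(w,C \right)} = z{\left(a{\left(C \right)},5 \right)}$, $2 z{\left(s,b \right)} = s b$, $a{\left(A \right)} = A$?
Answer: $-33088$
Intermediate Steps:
$z{\left(s,b \right)} = \frac{b s}{2}$ ($z{\left(s,b \right)} = \frac{s b}{2} = \frac{b s}{2}$)
$F{\left(w,C \right)} = \frac{5 C}{2}$ ($F{\left(w,C \right)} = \frac{1}{2} \cdot 5 C = \frac{5 C}{2}$)
$-33073 - F{\left(44,6 \right)} = -33073 - \frac{5}{2} \cdot 6 = -33073 - 15 = -33088$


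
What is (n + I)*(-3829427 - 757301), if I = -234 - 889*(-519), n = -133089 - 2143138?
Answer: 8325232390960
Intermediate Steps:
n = -2276227
I = 461157 (I = -234 + 461391 = 461157)
(n + I)*(-3829427 - 757301) = (-2276227 + 461157)*(-3829427 - 757301) = -1815070*(-4586728) = 8325232390960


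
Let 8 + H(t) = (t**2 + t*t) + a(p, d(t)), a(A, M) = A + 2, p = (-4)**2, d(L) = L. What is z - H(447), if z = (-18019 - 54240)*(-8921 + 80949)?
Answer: -5205070880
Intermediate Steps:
p = 16
a(A, M) = 2 + A
H(t) = 10 + 2*t**2 (H(t) = -8 + ((t**2 + t*t) + (2 + 16)) = -8 + ((t**2 + t**2) + 18) = -8 + (2*t**2 + 18) = -8 + (18 + 2*t**2) = 10 + 2*t**2)
z = -5204671252 (z = -72259*72028 = -5204671252)
z - H(447) = -5204671252 - (10 + 2*447**2) = -5204671252 - (10 + 2*199809) = -5204671252 - (10 + 399618) = -5204671252 - 1*399628 = -5204671252 - 399628 = -5205070880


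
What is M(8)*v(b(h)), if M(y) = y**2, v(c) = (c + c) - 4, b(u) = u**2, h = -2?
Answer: 256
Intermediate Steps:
v(c) = -4 + 2*c (v(c) = 2*c - 4 = -4 + 2*c)
M(8)*v(b(h)) = 8**2*(-4 + 2*(-2)**2) = 64*(-4 + 2*4) = 64*(-4 + 8) = 64*4 = 256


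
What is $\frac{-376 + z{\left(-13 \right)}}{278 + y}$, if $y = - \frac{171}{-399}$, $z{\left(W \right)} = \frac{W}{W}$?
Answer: $- \frac{2625}{1949} \approx -1.3468$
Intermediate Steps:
$z{\left(W \right)} = 1$
$y = \frac{3}{7}$ ($y = \left(-171\right) \left(- \frac{1}{399}\right) = \frac{3}{7} \approx 0.42857$)
$\frac{-376 + z{\left(-13 \right)}}{278 + y} = \frac{-376 + 1}{278 + \frac{3}{7}} = - \frac{375}{\frac{1949}{7}} = \left(-375\right) \frac{7}{1949} = - \frac{2625}{1949}$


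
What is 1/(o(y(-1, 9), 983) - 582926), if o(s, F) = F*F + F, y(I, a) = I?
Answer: 1/384346 ≈ 2.6018e-6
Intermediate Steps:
o(s, F) = F + F**2 (o(s, F) = F**2 + F = F + F**2)
1/(o(y(-1, 9), 983) - 582926) = 1/(983*(1 + 983) - 582926) = 1/(983*984 - 582926) = 1/(967272 - 582926) = 1/384346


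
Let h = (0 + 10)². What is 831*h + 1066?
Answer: 84166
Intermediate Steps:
h = 100 (h = 10² = 100)
831*h + 1066 = 831*100 + 1066 = 83100 + 1066 = 84166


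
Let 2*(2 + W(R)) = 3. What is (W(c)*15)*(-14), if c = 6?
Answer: 105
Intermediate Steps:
W(R) = -½ (W(R) = -2 + (½)*3 = -2 + 3/2 = -½)
(W(c)*15)*(-14) = -½*15*(-14) = -15/2*(-14) = 105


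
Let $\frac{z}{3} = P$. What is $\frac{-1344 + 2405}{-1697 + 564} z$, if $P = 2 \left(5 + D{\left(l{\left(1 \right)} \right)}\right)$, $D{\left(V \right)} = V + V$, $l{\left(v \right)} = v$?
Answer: $- \frac{44562}{1133} \approx -39.331$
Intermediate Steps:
$D{\left(V \right)} = 2 V$
$P = 14$ ($P = 2 \left(5 + 2 \cdot 1\right) = 2 \left(5 + 2\right) = 2 \cdot 7 = 14$)
$z = 42$ ($z = 3 \cdot 14 = 42$)
$\frac{-1344 + 2405}{-1697 + 564} z = \frac{-1344 + 2405}{-1697 + 564} \cdot 42 = \frac{1061}{-1133} \cdot 42 = 1061 \left(- \frac{1}{1133}\right) 42 = \left(- \frac{1061}{1133}\right) 42 = - \frac{44562}{1133}$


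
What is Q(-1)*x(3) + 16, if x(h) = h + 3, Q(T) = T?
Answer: 10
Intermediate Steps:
x(h) = 3 + h
Q(-1)*x(3) + 16 = -(3 + 3) + 16 = -1*6 + 16 = -6 + 16 = 10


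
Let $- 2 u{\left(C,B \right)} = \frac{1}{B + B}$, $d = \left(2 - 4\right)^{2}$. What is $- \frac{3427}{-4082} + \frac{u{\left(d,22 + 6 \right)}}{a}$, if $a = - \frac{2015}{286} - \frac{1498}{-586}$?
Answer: $\frac{2783256915}{3307383352} \approx 0.84153$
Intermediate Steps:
$d = 4$ ($d = \left(-2\right)^{2} = 4$)
$u{\left(C,B \right)} = - \frac{1}{4 B}$ ($u{\left(C,B \right)} = - \frac{1}{2 \left(B + B\right)} = - \frac{1}{2 \cdot 2 B} = - \frac{\frac{1}{2} \frac{1}{B}}{2} = - \frac{1}{4 B}$)
$a = - \frac{28937}{6446}$ ($a = \left(-2015\right) \frac{1}{286} - - \frac{749}{293} = - \frac{155}{22} + \frac{749}{293} = - \frac{28937}{6446} \approx -4.4891$)
$- \frac{3427}{-4082} + \frac{u{\left(d,22 + 6 \right)}}{a} = - \frac{3427}{-4082} + \frac{\left(- \frac{1}{4}\right) \frac{1}{22 + 6}}{- \frac{28937}{6446}} = \left(-3427\right) \left(- \frac{1}{4082}\right) + - \frac{1}{4 \cdot 28} \left(- \frac{6446}{28937}\right) = \frac{3427}{4082} + \left(- \frac{1}{4}\right) \frac{1}{28} \left(- \frac{6446}{28937}\right) = \frac{3427}{4082} - - \frac{3223}{1620472} = \frac{3427}{4082} + \frac{3223}{1620472} = \frac{2783256915}{3307383352}$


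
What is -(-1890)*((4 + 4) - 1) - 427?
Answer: 12803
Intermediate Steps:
-(-1890)*((4 + 4) - 1) - 427 = -(-1890)*(8 - 1) - 427 = -(-1890)*7 - 427 = -189*(-70) - 427 = 13230 - 427 = 12803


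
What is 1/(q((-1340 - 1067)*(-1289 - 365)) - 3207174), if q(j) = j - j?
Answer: -1/3207174 ≈ -3.1180e-7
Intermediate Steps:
q(j) = 0
1/(q((-1340 - 1067)*(-1289 - 365)) - 3207174) = 1/(0 - 3207174) = 1/(-3207174) = -1/3207174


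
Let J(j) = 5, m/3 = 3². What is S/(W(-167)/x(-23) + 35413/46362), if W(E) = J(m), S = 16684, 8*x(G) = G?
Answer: -17790582984/1039981 ≈ -17107.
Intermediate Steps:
m = 27 (m = 3*3² = 3*9 = 27)
x(G) = G/8
W(E) = 5
S/(W(-167)/x(-23) + 35413/46362) = 16684/(5/(((⅛)*(-23))) + 35413/46362) = 16684/(5/(-23/8) + 35413*(1/46362)) = 16684/(5*(-8/23) + 35413/46362) = 16684/(-40/23 + 35413/46362) = 16684/(-1039981/1066326) = 16684*(-1066326/1039981) = -17790582984/1039981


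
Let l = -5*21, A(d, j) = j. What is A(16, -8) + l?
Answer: -113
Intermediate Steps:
l = -105
A(16, -8) + l = -8 - 105 = -113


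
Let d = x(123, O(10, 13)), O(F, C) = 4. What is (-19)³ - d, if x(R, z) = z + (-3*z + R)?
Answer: -6974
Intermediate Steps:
x(R, z) = R - 2*z (x(R, z) = z + (R - 3*z) = R - 2*z)
d = 115 (d = 123 - 2*4 = 123 - 8 = 115)
(-19)³ - d = (-19)³ - 1*115 = -6859 - 115 = -6974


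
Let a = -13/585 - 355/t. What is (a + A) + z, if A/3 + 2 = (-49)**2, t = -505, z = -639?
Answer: 29809204/4545 ≈ 6558.7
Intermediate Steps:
A = 7197 (A = -6 + 3*(-49)**2 = -6 + 3*2401 = -6 + 7203 = 7197)
a = 3094/4545 (a = -13/585 - 355/(-505) = -13*1/585 - 355*(-1/505) = -1/45 + 71/101 = 3094/4545 ≈ 0.68075)
(a + A) + z = (3094/4545 + 7197) - 639 = 32713459/4545 - 639 = 29809204/4545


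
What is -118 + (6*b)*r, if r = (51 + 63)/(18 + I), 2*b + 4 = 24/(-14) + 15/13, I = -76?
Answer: -240437/2639 ≈ -91.109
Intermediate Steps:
b = -415/182 (b = -2 + (24/(-14) + 15/13)/2 = -2 + (24*(-1/14) + 15*(1/13))/2 = -2 + (-12/7 + 15/13)/2 = -2 + (½)*(-51/91) = -2 - 51/182 = -415/182 ≈ -2.2802)
r = -57/29 (r = (51 + 63)/(18 - 76) = 114/(-58) = 114*(-1/58) = -57/29 ≈ -1.9655)
-118 + (6*b)*r = -118 + (6*(-415/182))*(-57/29) = -118 - 1245/91*(-57/29) = -118 + 70965/2639 = -240437/2639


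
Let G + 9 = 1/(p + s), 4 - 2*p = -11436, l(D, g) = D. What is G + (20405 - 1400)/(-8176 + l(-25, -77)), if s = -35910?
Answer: -2802062861/247588190 ≈ -11.317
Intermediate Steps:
p = 5720 (p = 2 - 1/2*(-11436) = 2 + 5718 = 5720)
G = -271711/30190 (G = -9 + 1/(5720 - 35910) = -9 + 1/(-30190) = -9 - 1/30190 = -271711/30190 ≈ -9.0000)
G + (20405 - 1400)/(-8176 + l(-25, -77)) = -271711/30190 + (20405 - 1400)/(-8176 - 25) = -271711/30190 + 19005/(-8201) = -271711/30190 + 19005*(-1/8201) = -271711/30190 - 19005/8201 = -2802062861/247588190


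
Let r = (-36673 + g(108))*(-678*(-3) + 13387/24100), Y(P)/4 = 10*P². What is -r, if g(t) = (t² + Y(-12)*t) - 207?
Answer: -7316476344992/6025 ≈ -1.2144e+9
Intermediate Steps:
Y(P) = 40*P² (Y(P) = 4*(10*P²) = 40*P²)
g(t) = -207 + t² + 5760*t (g(t) = (t² + (40*(-12)²)*t) - 207 = (t² + (40*144)*t) - 207 = (t² + 5760*t) - 207 = -207 + t² + 5760*t)
r = 7316476344992/6025 (r = (-36673 + (-207 + 108² + 5760*108))*(-678*(-3) + 13387/24100) = (-36673 + (-207 + 11664 + 622080))*(2034 + 13387*(1/24100)) = (-36673 + 633537)*(2034 + 13387/24100) = 596864*(49032787/24100) = 7316476344992/6025 ≈ 1.2144e+9)
-r = -1*7316476344992/6025 = -7316476344992/6025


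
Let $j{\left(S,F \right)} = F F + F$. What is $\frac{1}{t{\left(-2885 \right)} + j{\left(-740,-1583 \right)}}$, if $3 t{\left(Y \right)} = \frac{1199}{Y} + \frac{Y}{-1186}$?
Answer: $\frac{10264830}{25706282259191} \approx 3.9931 \cdot 10^{-7}$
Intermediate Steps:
$j{\left(S,F \right)} = F + F^{2}$ ($j{\left(S,F \right)} = F^{2} + F = F + F^{2}$)
$t{\left(Y \right)} = - \frac{Y}{3558} + \frac{1199}{3 Y}$ ($t{\left(Y \right)} = \frac{\frac{1199}{Y} + \frac{Y}{-1186}}{3} = \frac{\frac{1199}{Y} + Y \left(- \frac{1}{1186}\right)}{3} = \frac{\frac{1199}{Y} - \frac{Y}{1186}}{3} = - \frac{Y}{3558} + \frac{1199}{3 Y}$)
$\frac{1}{t{\left(-2885 \right)} + j{\left(-740,-1583 \right)}} = \frac{1}{\frac{1422014 - \left(-2885\right)^{2}}{3558 \left(-2885\right)} - 1583 \left(1 - 1583\right)} = \frac{1}{\frac{1}{3558} \left(- \frac{1}{2885}\right) \left(1422014 - 8323225\right) - -2504306} = \frac{1}{\frac{1}{3558} \left(- \frac{1}{2885}\right) \left(1422014 - 8323225\right) + 2504306} = \frac{1}{\frac{1}{3558} \left(- \frac{1}{2885}\right) \left(-6901211\right) + 2504306} = \frac{1}{\frac{6901211}{10264830} + 2504306} = \frac{1}{\frac{25706282259191}{10264830}} = \frac{10264830}{25706282259191}$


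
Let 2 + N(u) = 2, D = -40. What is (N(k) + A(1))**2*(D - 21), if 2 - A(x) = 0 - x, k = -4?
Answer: -549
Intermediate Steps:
A(x) = 2 + x (A(x) = 2 - (0 - x) = 2 - (-1)*x = 2 + x)
N(u) = 0 (N(u) = -2 + 2 = 0)
(N(k) + A(1))**2*(D - 21) = (0 + (2 + 1))**2*(-40 - 21) = (0 + 3)**2*(-61) = 3**2*(-61) = 9*(-61) = -549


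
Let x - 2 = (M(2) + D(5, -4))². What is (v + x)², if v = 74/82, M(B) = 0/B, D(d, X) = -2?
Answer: 80089/1681 ≈ 47.644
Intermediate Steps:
M(B) = 0
v = 37/41 (v = 74*(1/82) = 37/41 ≈ 0.90244)
x = 6 (x = 2 + (0 - 2)² = 2 + (-2)² = 2 + 4 = 6)
(v + x)² = (37/41 + 6)² = (283/41)² = 80089/1681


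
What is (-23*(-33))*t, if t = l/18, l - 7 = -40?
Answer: -2783/2 ≈ -1391.5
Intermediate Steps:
l = -33 (l = 7 - 40 = -33)
t = -11/6 (t = -33/18 = -33*1/18 = -11/6 ≈ -1.8333)
(-23*(-33))*t = -23*(-33)*(-11/6) = 759*(-11/6) = -2783/2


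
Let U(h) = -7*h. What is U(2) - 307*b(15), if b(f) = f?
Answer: -4619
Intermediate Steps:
U(2) - 307*b(15) = -7*2 - 307*15 = -14 - 4605 = -4619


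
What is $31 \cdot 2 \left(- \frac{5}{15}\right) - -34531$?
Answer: $\frac{103531}{3} \approx 34510.0$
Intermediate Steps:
$31 \cdot 2 \left(- \frac{5}{15}\right) - -34531 = 62 \left(\left(-5\right) \frac{1}{15}\right) + 34531 = 62 \left(- \frac{1}{3}\right) + 34531 = - \frac{62}{3} + 34531 = \frac{103531}{3}$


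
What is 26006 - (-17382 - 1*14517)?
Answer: 57905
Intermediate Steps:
26006 - (-17382 - 1*14517) = 26006 - (-17382 - 14517) = 26006 - 1*(-31899) = 26006 + 31899 = 57905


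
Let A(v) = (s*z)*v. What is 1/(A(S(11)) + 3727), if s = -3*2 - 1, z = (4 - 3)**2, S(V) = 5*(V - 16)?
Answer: 1/3902 ≈ 0.00025628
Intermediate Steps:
S(V) = -80 + 5*V (S(V) = 5*(-16 + V) = -80 + 5*V)
z = 1 (z = 1**2 = 1)
s = -7 (s = -6 - 1 = -7)
A(v) = -7*v (A(v) = (-7*1)*v = -7*v)
1/(A(S(11)) + 3727) = 1/(-7*(-80 + 5*11) + 3727) = 1/(-7*(-80 + 55) + 3727) = 1/(-7*(-25) + 3727) = 1/(175 + 3727) = 1/3902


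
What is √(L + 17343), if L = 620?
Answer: √17963 ≈ 134.03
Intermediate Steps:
√(L + 17343) = √(620 + 17343) = √17963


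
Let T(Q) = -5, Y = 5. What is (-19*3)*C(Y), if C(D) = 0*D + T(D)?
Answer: 285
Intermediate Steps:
C(D) = -5 (C(D) = 0*D - 5 = 0 - 5 = -5)
(-19*3)*C(Y) = -19*3*(-5) = -57*(-5) = 285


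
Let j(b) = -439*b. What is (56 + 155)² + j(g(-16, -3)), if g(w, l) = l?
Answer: 45838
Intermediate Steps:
(56 + 155)² + j(g(-16, -3)) = (56 + 155)² - 439*(-3) = 211² + 1317 = 44521 + 1317 = 45838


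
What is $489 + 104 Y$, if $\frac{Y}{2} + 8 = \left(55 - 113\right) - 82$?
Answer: $-30295$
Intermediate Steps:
$Y = -296$ ($Y = -16 + 2 \left(\left(55 - 113\right) - 82\right) = -16 + 2 \left(-58 - 82\right) = -16 + 2 \left(-140\right) = -16 - 280 = -296$)
$489 + 104 Y = 489 + 104 \left(-296\right) = 489 - 30784 = -30295$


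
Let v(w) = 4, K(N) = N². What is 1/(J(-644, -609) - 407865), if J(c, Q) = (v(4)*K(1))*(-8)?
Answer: -1/407897 ≈ -2.4516e-6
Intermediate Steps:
J(c, Q) = -32 (J(c, Q) = (4*1²)*(-8) = (4*1)*(-8) = 4*(-8) = -32)
1/(J(-644, -609) - 407865) = 1/(-32 - 407865) = 1/(-407897) = -1/407897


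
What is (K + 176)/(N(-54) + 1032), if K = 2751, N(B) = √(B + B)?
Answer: 251722/88761 - 2927*I*√3/177522 ≈ 2.836 - 0.028558*I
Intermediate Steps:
N(B) = √2*√B (N(B) = √(2*B) = √2*√B)
(K + 176)/(N(-54) + 1032) = (2751 + 176)/(√2*√(-54) + 1032) = 2927/(√2*(3*I*√6) + 1032) = 2927/(6*I*√3 + 1032) = 2927/(1032 + 6*I*√3)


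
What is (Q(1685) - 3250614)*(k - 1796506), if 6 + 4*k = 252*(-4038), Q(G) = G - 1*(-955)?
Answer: 6661274748561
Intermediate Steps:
Q(G) = 955 + G (Q(G) = G + 955 = 955 + G)
k = -508791/2 (k = -3/2 + (252*(-4038))/4 = -3/2 + (¼)*(-1017576) = -3/2 - 254394 = -508791/2 ≈ -2.5440e+5)
(Q(1685) - 3250614)*(k - 1796506) = ((955 + 1685) - 3250614)*(-508791/2 - 1796506) = (2640 - 3250614)*(-4101803/2) = -3247974*(-4101803/2) = 6661274748561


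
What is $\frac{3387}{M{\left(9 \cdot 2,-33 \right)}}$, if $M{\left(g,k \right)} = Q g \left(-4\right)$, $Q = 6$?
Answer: $- \frac{1129}{144} \approx -7.8403$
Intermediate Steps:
$M{\left(g,k \right)} = - 24 g$ ($M{\left(g,k \right)} = 6 g \left(-4\right) = - 24 g$)
$\frac{3387}{M{\left(9 \cdot 2,-33 \right)}} = \frac{3387}{\left(-24\right) 9 \cdot 2} = \frac{3387}{\left(-24\right) 18} = \frac{3387}{-432} = 3387 \left(- \frac{1}{432}\right) = - \frac{1129}{144}$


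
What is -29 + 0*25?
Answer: -29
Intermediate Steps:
-29 + 0*25 = -29 + 0 = -29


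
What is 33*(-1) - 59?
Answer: -92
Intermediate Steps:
33*(-1) - 59 = -33 - 59 = -92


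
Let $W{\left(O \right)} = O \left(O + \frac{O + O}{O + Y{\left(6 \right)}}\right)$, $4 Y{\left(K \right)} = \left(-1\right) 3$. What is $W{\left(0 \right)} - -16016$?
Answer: $16016$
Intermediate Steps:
$Y{\left(K \right)} = - \frac{3}{4}$ ($Y{\left(K \right)} = \frac{\left(-1\right) 3}{4} = \frac{1}{4} \left(-3\right) = - \frac{3}{4}$)
$W{\left(O \right)} = O \left(O + \frac{2 O}{- \frac{3}{4} + O}\right)$ ($W{\left(O \right)} = O \left(O + \frac{O + O}{O - \frac{3}{4}}\right) = O \left(O + \frac{2 O}{- \frac{3}{4} + O}\right)$)
$W{\left(0 \right)} - -16016 = \frac{0^{2} \left(5 + 4 \cdot 0\right)}{-3 + 4 \cdot 0} - -16016 = \frac{0 \left(5 + 0\right)}{-3 + 0} + 16016 = 0 \frac{1}{-3} \cdot 5 + 16016 = 0 \left(- \frac{1}{3}\right) 5 + 16016 = 0 + 16016 = 16016$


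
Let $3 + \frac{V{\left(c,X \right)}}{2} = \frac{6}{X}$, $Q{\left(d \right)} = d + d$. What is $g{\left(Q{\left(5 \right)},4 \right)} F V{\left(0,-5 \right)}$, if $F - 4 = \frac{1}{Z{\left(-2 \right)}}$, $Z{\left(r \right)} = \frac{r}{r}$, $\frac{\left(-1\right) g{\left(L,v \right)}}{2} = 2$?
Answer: $168$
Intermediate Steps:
$Q{\left(d \right)} = 2 d$
$V{\left(c,X \right)} = -6 + \frac{12}{X}$ ($V{\left(c,X \right)} = -6 + 2 \frac{6}{X} = -6 + \frac{12}{X}$)
$g{\left(L,v \right)} = -4$ ($g{\left(L,v \right)} = \left(-2\right) 2 = -4$)
$Z{\left(r \right)} = 1$
$F = 5$ ($F = 4 + 1^{-1} = 4 + 1 = 5$)
$g{\left(Q{\left(5 \right)},4 \right)} F V{\left(0,-5 \right)} = \left(-4\right) 5 \left(-6 + \frac{12}{-5}\right) = - 20 \left(-6 + 12 \left(- \frac{1}{5}\right)\right) = - 20 \left(-6 - \frac{12}{5}\right) = \left(-20\right) \left(- \frac{42}{5}\right) = 168$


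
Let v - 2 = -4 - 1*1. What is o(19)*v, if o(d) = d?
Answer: -57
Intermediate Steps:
v = -3 (v = 2 + (-4 - 1*1) = 2 + (-4 - 1) = 2 - 5 = -3)
o(19)*v = 19*(-3) = -57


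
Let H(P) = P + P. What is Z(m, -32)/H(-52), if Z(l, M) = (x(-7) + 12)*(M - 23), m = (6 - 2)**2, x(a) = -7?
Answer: 275/104 ≈ 2.6442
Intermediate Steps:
H(P) = 2*P
m = 16 (m = 4**2 = 16)
Z(l, M) = -115 + 5*M (Z(l, M) = (-7 + 12)*(M - 23) = 5*(-23 + M) = -115 + 5*M)
Z(m, -32)/H(-52) = (-115 + 5*(-32))/((2*(-52))) = (-115 - 160)/(-104) = -275*(-1/104) = 275/104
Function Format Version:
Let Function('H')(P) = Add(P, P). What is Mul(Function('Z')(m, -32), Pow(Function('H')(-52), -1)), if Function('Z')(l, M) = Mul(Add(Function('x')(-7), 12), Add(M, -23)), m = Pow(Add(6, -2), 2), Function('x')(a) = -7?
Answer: Rational(275, 104) ≈ 2.6442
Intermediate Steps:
Function('H')(P) = Mul(2, P)
m = 16 (m = Pow(4, 2) = 16)
Function('Z')(l, M) = Add(-115, Mul(5, M)) (Function('Z')(l, M) = Mul(Add(-7, 12), Add(M, -23)) = Mul(5, Add(-23, M)) = Add(-115, Mul(5, M)))
Mul(Function('Z')(m, -32), Pow(Function('H')(-52), -1)) = Mul(Add(-115, Mul(5, -32)), Pow(Mul(2, -52), -1)) = Mul(Add(-115, -160), Pow(-104, -1)) = Mul(-275, Rational(-1, 104)) = Rational(275, 104)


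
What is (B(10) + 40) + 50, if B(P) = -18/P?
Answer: 441/5 ≈ 88.200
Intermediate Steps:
(B(10) + 40) + 50 = (-18/10 + 40) + 50 = (-18*⅒ + 40) + 50 = (-9/5 + 40) + 50 = 191/5 + 50 = 441/5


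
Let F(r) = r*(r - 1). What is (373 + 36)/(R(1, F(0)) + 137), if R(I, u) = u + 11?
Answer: 409/148 ≈ 2.7635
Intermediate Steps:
F(r) = r*(-1 + r)
R(I, u) = 11 + u
(373 + 36)/(R(1, F(0)) + 137) = (373 + 36)/((11 + 0*(-1 + 0)) + 137) = 409/((11 + 0*(-1)) + 137) = 409/((11 + 0) + 137) = 409/(11 + 137) = 409/148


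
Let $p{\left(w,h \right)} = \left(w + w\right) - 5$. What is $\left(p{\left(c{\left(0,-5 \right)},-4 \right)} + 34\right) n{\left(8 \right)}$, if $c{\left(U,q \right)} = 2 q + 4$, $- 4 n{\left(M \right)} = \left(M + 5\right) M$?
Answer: $-442$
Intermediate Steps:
$n{\left(M \right)} = - \frac{M \left(5 + M\right)}{4}$ ($n{\left(M \right)} = - \frac{\left(M + 5\right) M}{4} = - \frac{\left(5 + M\right) M}{4} = - \frac{M \left(5 + M\right)}{4}$)
$c{\left(U,q \right)} = 4 + 2 q$
$p{\left(w,h \right)} = -5 + 2 w$ ($p{\left(w,h \right)} = 2 w - 5 = -5 + 2 w$)
$\left(p{\left(c{\left(0,-5 \right)},-4 \right)} + 34\right) n{\left(8 \right)} = \left(\left(-5 + 2 \left(4 + 2 \left(-5\right)\right)\right) + 34\right) \left(\left(- \frac{1}{4}\right) 8 \left(5 + 8\right)\right) = \left(\left(-5 + 2 \left(4 - 10\right)\right) + 34\right) \left(\left(- \frac{1}{4}\right) 8 \cdot 13\right) = \left(\left(-5 + 2 \left(-6\right)\right) + 34\right) \left(-26\right) = \left(\left(-5 - 12\right) + 34\right) \left(-26\right) = \left(-17 + 34\right) \left(-26\right) = 17 \left(-26\right) = -442$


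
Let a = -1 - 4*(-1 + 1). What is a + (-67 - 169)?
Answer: -237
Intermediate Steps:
a = -1 (a = -1 - 4*0 = -1 - 1*0 = -1 + 0 = -1)
a + (-67 - 169) = -1 + (-67 - 169) = -1 - 236 = -237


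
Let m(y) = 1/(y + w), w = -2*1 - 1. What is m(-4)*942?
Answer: -942/7 ≈ -134.57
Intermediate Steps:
w = -3 (w = -2 - 1 = -3)
m(y) = 1/(-3 + y) (m(y) = 1/(y - 3) = 1/(-3 + y))
m(-4)*942 = 942/(-3 - 4) = 942/(-7) = -1/7*942 = -942/7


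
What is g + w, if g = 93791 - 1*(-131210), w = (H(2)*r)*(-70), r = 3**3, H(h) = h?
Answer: 221221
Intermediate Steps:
r = 27
w = -3780 (w = (2*27)*(-70) = 54*(-70) = -3780)
g = 225001 (g = 93791 + 131210 = 225001)
g + w = 225001 - 3780 = 221221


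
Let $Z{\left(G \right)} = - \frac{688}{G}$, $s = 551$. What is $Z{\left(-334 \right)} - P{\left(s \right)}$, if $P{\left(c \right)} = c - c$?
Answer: $\frac{344}{167} \approx 2.0599$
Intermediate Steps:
$P{\left(c \right)} = 0$
$Z{\left(-334 \right)} - P{\left(s \right)} = - \frac{688}{-334} - 0 = \left(-688\right) \left(- \frac{1}{334}\right) + 0 = \frac{344}{167} + 0 = \frac{344}{167}$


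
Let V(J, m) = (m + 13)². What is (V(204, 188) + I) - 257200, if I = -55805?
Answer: -272604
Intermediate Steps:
V(J, m) = (13 + m)²
(V(204, 188) + I) - 257200 = ((13 + 188)² - 55805) - 257200 = (201² - 55805) - 257200 = (40401 - 55805) - 257200 = -15404 - 257200 = -272604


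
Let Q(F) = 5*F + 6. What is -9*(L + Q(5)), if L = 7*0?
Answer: -279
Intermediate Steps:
Q(F) = 6 + 5*F
L = 0
-9*(L + Q(5)) = -9*(0 + (6 + 5*5)) = -9*(0 + (6 + 25)) = -9*(0 + 31) = -9*31 = -279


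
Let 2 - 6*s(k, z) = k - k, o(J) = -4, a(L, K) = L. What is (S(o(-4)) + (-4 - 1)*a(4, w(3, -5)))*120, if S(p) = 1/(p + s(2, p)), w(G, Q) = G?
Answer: -26760/11 ≈ -2432.7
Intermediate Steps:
s(k, z) = ⅓ (s(k, z) = ⅓ - (k - k)/6 = ⅓ - ⅙*0 = ⅓ + 0 = ⅓)
S(p) = 1/(⅓ + p) (S(p) = 1/(p + ⅓) = 1/(⅓ + p))
(S(o(-4)) + (-4 - 1)*a(4, w(3, -5)))*120 = (3/(1 + 3*(-4)) + (-4 - 1)*4)*120 = (3/(1 - 12) - 5*4)*120 = (3/(-11) - 20)*120 = (3*(-1/11) - 20)*120 = (-3/11 - 20)*120 = -223/11*120 = -26760/11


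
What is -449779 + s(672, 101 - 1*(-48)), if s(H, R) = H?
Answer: -449107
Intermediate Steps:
-449779 + s(672, 101 - 1*(-48)) = -449779 + 672 = -449107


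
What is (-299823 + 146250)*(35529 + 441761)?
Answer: -73298857170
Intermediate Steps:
(-299823 + 146250)*(35529 + 441761) = -153573*477290 = -73298857170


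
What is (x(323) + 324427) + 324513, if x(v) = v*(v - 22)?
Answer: 746163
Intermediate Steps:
x(v) = v*(-22 + v)
(x(323) + 324427) + 324513 = (323*(-22 + 323) + 324427) + 324513 = (323*301 + 324427) + 324513 = (97223 + 324427) + 324513 = 421650 + 324513 = 746163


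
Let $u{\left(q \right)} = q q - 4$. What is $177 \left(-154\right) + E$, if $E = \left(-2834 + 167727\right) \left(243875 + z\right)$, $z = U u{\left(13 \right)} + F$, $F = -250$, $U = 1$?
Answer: $40199237212$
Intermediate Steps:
$u{\left(q \right)} = -4 + q^{2}$ ($u{\left(q \right)} = q^{2} - 4 = -4 + q^{2}$)
$z = -85$ ($z = 1 \left(-4 + 13^{2}\right) - 250 = 1 \left(-4 + 169\right) - 250 = 1 \cdot 165 - 250 = 165 - 250 = -85$)
$E = 40199264470$ ($E = \left(-2834 + 167727\right) \left(243875 - 85\right) = 164893 \cdot 243790 = 40199264470$)
$177 \left(-154\right) + E = 177 \left(-154\right) + 40199264470 = -27258 + 40199264470 = 40199237212$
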